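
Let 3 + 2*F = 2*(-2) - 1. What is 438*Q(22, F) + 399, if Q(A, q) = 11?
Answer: 5217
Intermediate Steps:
F = -4 (F = -3/2 + (2*(-2) - 1)/2 = -3/2 + (-4 - 1)/2 = -3/2 + (1/2)*(-5) = -3/2 - 5/2 = -4)
438*Q(22, F) + 399 = 438*11 + 399 = 4818 + 399 = 5217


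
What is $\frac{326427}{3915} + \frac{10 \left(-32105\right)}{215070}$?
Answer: $\frac{766086046}{9355545} \approx 81.886$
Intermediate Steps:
$\frac{326427}{3915} + \frac{10 \left(-32105\right)}{215070} = 326427 \cdot \frac{1}{3915} - \frac{32105}{21507} = \frac{108809}{1305} - \frac{32105}{21507} = \frac{766086046}{9355545}$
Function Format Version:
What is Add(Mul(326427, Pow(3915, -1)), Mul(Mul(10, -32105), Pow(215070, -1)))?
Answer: Rational(766086046, 9355545) ≈ 81.886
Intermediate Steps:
Add(Mul(326427, Pow(3915, -1)), Mul(Mul(10, -32105), Pow(215070, -1))) = Add(Mul(326427, Rational(1, 3915)), Mul(-321050, Rational(1, 215070))) = Add(Rational(108809, 1305), Rational(-32105, 21507)) = Rational(766086046, 9355545)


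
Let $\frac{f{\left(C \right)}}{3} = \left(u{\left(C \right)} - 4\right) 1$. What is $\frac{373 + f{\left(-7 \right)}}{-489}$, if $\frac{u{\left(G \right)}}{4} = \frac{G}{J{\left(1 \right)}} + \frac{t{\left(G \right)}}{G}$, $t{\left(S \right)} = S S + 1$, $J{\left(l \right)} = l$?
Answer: $- \frac{1339}{3423} \approx -0.39118$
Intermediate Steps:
$t{\left(S \right)} = 1 + S^{2}$ ($t{\left(S \right)} = S^{2} + 1 = 1 + S^{2}$)
$u{\left(G \right)} = 4 G + \frac{4 \left(1 + G^{2}\right)}{G}$ ($u{\left(G \right)} = 4 \left(\frac{G}{1} + \frac{1 + G^{2}}{G}\right) = 4 \left(G 1 + \frac{1 + G^{2}}{G}\right) = 4 \left(G + \frac{1 + G^{2}}{G}\right) = 4 G + \frac{4 \left(1 + G^{2}\right)}{G}$)
$f{\left(C \right)} = -12 + \frac{12}{C} + 24 C$ ($f{\left(C \right)} = 3 \left(\left(\frac{4}{C} + 8 C\right) - 4\right) 1 = 3 \left(-4 + \frac{4}{C} + 8 C\right) 1 = 3 \left(-4 + \frac{4}{C} + 8 C\right) = -12 + \frac{12}{C} + 24 C$)
$\frac{373 + f{\left(-7 \right)}}{-489} = \frac{373 + \left(-12 + \frac{12}{-7} + 24 \left(-7\right)\right)}{-489} = - \frac{373 - \frac{1272}{7}}{489} = \left(- \frac{1}{489}\right) \frac{1339}{7} = - \frac{1339}{3423}$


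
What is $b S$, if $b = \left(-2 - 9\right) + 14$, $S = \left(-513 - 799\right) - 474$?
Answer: $-5358$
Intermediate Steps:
$S = -1786$ ($S = -1312 - 474 = -1786$)
$b = 3$ ($b = -11 + 14 = 3$)
$b S = 3 \left(-1786\right) = -5358$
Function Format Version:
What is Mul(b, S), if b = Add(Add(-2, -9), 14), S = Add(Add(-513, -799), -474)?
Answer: -5358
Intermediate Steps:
S = -1786 (S = Add(-1312, -474) = -1786)
b = 3 (b = Add(-11, 14) = 3)
Mul(b, S) = Mul(3, -1786) = -5358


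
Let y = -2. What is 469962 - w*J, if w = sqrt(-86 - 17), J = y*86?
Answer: 469962 + 172*I*sqrt(103) ≈ 4.6996e+5 + 1745.6*I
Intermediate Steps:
J = -172 (J = -2*86 = -172)
w = I*sqrt(103) (w = sqrt(-103) = I*sqrt(103) ≈ 10.149*I)
469962 - w*J = 469962 - I*sqrt(103)*(-172) = 469962 - (-172)*I*sqrt(103) = 469962 + 172*I*sqrt(103)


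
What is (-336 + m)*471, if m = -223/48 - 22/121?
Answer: -28253249/176 ≈ -1.6053e+5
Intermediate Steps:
m = -2549/528 (m = -223*1/48 - 22*1/121 = -223/48 - 2/11 = -2549/528 ≈ -4.8277)
(-336 + m)*471 = (-336 - 2549/528)*471 = -179957/528*471 = -28253249/176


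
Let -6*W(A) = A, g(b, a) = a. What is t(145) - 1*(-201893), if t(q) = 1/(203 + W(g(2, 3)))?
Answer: 81766667/405 ≈ 2.0189e+5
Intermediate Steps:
W(A) = -A/6
t(q) = 2/405 (t(q) = 1/(203 - 1/6*3) = 1/(203 - 1/2) = 1/(405/2) = 2/405)
t(145) - 1*(-201893) = 2/405 - 1*(-201893) = 2/405 + 201893 = 81766667/405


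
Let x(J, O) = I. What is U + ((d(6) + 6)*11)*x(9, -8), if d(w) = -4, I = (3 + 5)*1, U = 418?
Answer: 594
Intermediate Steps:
I = 8 (I = 8*1 = 8)
x(J, O) = 8
U + ((d(6) + 6)*11)*x(9, -8) = 418 + ((-4 + 6)*11)*8 = 418 + (2*11)*8 = 418 + 22*8 = 418 + 176 = 594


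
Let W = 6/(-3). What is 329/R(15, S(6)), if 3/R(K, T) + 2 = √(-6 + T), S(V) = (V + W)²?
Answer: -658/3 + 329*√10/3 ≈ 127.46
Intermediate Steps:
W = -2 (W = 6*(-⅓) = -2)
S(V) = (-2 + V)² (S(V) = (V - 2)² = (-2 + V)²)
R(K, T) = 3/(-2 + √(-6 + T))
329/R(15, S(6)) = 329/((3/(-2 + √(-6 + (-2 + 6)²)))) = 329/((3/(-2 + √(-6 + 4²)))) = 329/((3/(-2 + √(-6 + 16)))) = 329/((3/(-2 + √10))) = 329*(-⅔ + √10/3) = -658/3 + 329*√10/3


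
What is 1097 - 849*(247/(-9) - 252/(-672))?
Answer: 577895/24 ≈ 24079.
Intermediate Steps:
1097 - 849*(247/(-9) - 252/(-672)) = 1097 - 849*(247*(-⅑) - 252*(-1/672)) = 1097 - 849*(-247/9 + 3/8) = 1097 - 849*(-1949/72) = 1097 + 551567/24 = 577895/24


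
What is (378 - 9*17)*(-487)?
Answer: -109575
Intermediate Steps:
(378 - 9*17)*(-487) = (378 - 153)*(-487) = 225*(-487) = -109575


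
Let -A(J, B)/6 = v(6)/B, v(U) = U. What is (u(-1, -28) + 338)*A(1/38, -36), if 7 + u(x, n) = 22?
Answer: 353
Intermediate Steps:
u(x, n) = 15 (u(x, n) = -7 + 22 = 15)
A(J, B) = -36/B
(u(-1, -28) + 338)*A(1/38, -36) = (15 + 338)*(-36/(-36)) = 353*(-36*(-1/36)) = 353*1 = 353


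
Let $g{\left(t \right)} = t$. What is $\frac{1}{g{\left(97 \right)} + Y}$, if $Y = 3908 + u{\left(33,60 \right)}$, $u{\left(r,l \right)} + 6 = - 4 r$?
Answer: $\frac{1}{3867} \approx 0.0002586$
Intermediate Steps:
$u{\left(r,l \right)} = -6 - 4 r$
$Y = 3770$ ($Y = 3908 - 138 = 3770$)
$\frac{1}{g{\left(97 \right)} + Y} = \frac{1}{97 + 3770} = \frac{1}{3867}$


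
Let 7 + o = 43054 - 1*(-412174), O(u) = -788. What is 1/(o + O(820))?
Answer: 1/454433 ≈ 2.2005e-6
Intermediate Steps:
o = 455221 (o = -7 + (43054 - 1*(-412174)) = -7 + (43054 + 412174) = -7 + 455228 = 455221)
1/(o + O(820)) = 1/(455221 - 788) = 1/454433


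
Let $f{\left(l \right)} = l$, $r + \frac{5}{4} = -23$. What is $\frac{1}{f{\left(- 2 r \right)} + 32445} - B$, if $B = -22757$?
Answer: $\frac{1478909161}{64987} \approx 22757.0$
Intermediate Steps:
$r = - \frac{97}{4}$ ($r = - \frac{5}{4} - 23 = - \frac{97}{4} \approx -24.25$)
$\frac{1}{f{\left(- 2 r \right)} + 32445} - B = \frac{1}{\left(-2\right) \left(- \frac{97}{4}\right) + 32445} - -22757 = \frac{1}{\frac{97}{2} + 32445} + 22757 = \frac{1}{\frac{64987}{2}} + 22757 = \frac{2}{64987} + 22757 = \frac{1478909161}{64987}$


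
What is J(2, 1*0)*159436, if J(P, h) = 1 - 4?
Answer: -478308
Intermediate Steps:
J(P, h) = -3
J(2, 1*0)*159436 = -3*159436 = -478308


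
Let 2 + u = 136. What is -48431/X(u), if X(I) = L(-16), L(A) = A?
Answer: 48431/16 ≈ 3026.9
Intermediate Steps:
u = 134 (u = -2 + 136 = 134)
X(I) = -16
-48431/X(u) = -48431/(-16) = -48431*(-1/16) = 48431/16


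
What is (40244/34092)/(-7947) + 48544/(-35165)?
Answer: -3288349643929/2381805661365 ≈ -1.3806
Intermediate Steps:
(40244/34092)/(-7947) + 48544/(-35165) = (40244*(1/34092))*(-1/7947) + 48544*(-1/35165) = (10061/8523)*(-1/7947) - 48544/35165 = -10061/67732281 - 48544/35165 = -3288349643929/2381805661365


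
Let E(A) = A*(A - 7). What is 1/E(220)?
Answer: 1/46860 ≈ 2.1340e-5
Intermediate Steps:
E(A) = A*(-7 + A)
1/E(220) = 1/(220*(-7 + 220)) = 1/(220*213) = 1/46860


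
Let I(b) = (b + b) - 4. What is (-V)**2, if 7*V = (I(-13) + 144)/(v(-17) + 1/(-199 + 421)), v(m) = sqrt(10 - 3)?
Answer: 220963682636496/5831785478281 - 284379719616*sqrt(7)/5831785478281 ≈ 37.760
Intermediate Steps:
I(b) = -4 + 2*b (I(b) = 2*b - 4 = -4 + 2*b)
v(m) = sqrt(7)
V = 114/(7*(1/222 + sqrt(7))) (V = (((-4 + 2*(-13)) + 144)/(sqrt(7) + 1/(-199 + 421)))/7 = (((-4 - 26) + 144)/(sqrt(7) + 1/222))/7 = ((-30 + 144)/(sqrt(7) + 1/222))/7 = (114/(1/222 + sqrt(7)))/7 = 114/(7*(1/222 + sqrt(7))) ≈ 6.1450)
(-V)**2 = (-(-25308/2414909 + 5618376*sqrt(7)/2414909))**2 = (25308/2414909 - 5618376*sqrt(7)/2414909)**2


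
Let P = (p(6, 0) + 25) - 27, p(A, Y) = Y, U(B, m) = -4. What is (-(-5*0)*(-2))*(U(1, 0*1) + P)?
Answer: 0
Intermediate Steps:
P = -2 (P = (0 + 25) - 27 = 25 - 27 = -2)
(-(-5*0)*(-2))*(U(1, 0*1) + P) = (-(-5*0)*(-2))*(-4 - 2) = -0*(-2)*(-6) = -1*0*(-6) = 0*(-6) = 0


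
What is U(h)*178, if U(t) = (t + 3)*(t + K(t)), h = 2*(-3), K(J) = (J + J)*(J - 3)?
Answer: -54468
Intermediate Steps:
K(J) = 2*J*(-3 + J) (K(J) = (2*J)*(-3 + J) = 2*J*(-3 + J))
h = -6
U(t) = (3 + t)*(t + 2*t*(-3 + t)) (U(t) = (t + 3)*(t + 2*t*(-3 + t)) = (3 + t)*(t + 2*t*(-3 + t)))
U(h)*178 = -6*(-15 - 6 + 2*(-6)²)*178 = -6*(-15 - 6 + 2*36)*178 = -6*(-15 - 6 + 72)*178 = -6*51*178 = -306*178 = -54468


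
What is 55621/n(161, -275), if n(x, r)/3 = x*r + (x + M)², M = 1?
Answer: -55621/54093 ≈ -1.0282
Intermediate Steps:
n(x, r) = 3*(1 + x)² + 3*r*x (n(x, r) = 3*(x*r + (x + 1)²) = 3*(r*x + (1 + x)²) = 3*((1 + x)² + r*x) = 3*(1 + x)² + 3*r*x)
55621/n(161, -275) = 55621/(3*(1 + 161)² + 3*(-275)*161) = 55621/(3*162² - 132825) = 55621/(3*26244 - 132825) = 55621/(78732 - 132825) = 55621/(-54093) = 55621*(-1/54093) = -55621/54093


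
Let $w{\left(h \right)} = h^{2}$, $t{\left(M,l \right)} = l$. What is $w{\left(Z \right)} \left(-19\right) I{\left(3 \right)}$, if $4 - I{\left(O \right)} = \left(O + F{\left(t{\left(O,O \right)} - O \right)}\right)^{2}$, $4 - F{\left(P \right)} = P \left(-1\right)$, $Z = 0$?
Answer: $0$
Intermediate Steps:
$F{\left(P \right)} = 4 + P$ ($F{\left(P \right)} = 4 - P \left(-1\right) = 4 - - P = 4 + P$)
$I{\left(O \right)} = 4 - \left(4 + O\right)^{2}$ ($I{\left(O \right)} = 4 - \left(O + \left(4 + \left(O - O\right)\right)\right)^{2} = 4 - \left(O + \left(4 + 0\right)\right)^{2} = 4 - \left(O + 4\right)^{2} = 4 - \left(4 + O\right)^{2}$)
$w{\left(Z \right)} \left(-19\right) I{\left(3 \right)} = 0^{2} \left(-19\right) \left(4 - \left(4 + 3\right)^{2}\right) = 0 \left(-19\right) \left(4 - 7^{2}\right) = 0 \left(4 - 49\right) = 0 \left(-45\right) = 0$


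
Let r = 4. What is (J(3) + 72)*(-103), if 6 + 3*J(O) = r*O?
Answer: -7622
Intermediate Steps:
J(O) = -2 + 4*O/3 (J(O) = -2 + (4*O)/3 = -2 + 4*O/3)
(J(3) + 72)*(-103) = ((-2 + (4/3)*3) + 72)*(-103) = ((-2 + 4) + 72)*(-103) = (2 + 72)*(-103) = 74*(-103) = -7622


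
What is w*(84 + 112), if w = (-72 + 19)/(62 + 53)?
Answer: -10388/115 ≈ -90.330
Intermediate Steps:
w = -53/115 ≈ -0.46087
w*(84 + 112) = -53*(84 + 112)/115 = -53/115*196 = -10388/115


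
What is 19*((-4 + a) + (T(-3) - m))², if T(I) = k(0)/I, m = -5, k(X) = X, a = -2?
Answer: 19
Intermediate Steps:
T(I) = 0 (T(I) = 0/I = 0)
19*((-4 + a) + (T(-3) - m))² = 19*((-4 - 2) + (0 - 1*(-5)))² = 19*(-6 + (0 + 5))² = 19*(-6 + 5)² = 19*(-1)² = 19*1 = 19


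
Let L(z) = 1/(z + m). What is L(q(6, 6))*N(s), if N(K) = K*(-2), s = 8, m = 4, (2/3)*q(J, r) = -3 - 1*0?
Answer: 32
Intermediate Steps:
q(J, r) = -9/2 (q(J, r) = 3*(-3 - 1*0)/2 = 3*(-3 + 0)/2 = (3/2)*(-3) = -9/2)
L(z) = 1/(4 + z) (L(z) = 1/(z + 4) = 1/(4 + z))
N(K) = -2*K
L(q(6, 6))*N(s) = (-2*8)/(4 - 9/2) = -16/(-½) = -2*(-16) = 32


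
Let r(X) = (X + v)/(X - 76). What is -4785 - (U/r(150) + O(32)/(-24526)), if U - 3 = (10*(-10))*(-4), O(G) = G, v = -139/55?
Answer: -496054713959/99465193 ≈ -4987.2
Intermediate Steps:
v = -139/55 (v = -139*1/55 = -139/55 ≈ -2.5273)
U = 403 (U = 3 + (10*(-10))*(-4) = 3 - 100*(-4) = 3 + 400 = 403)
r(X) = (-139/55 + X)/(-76 + X) (r(X) = (X - 139/55)/(X - 76) = (-139/55 + X)/(-76 + X))
-4785 - (U/r(150) + O(32)/(-24526)) = -4785 - (403/(((-139/55 + 150)/(-76 + 150))) + 32/(-24526)) = -4785 - (403/(((8111/55)/74)) + 32*(-1/24526)) = -4785 - (403/(((1/74)*(8111/55))) - 16/12263) = -4785 - (403/(8111/4070) - 16/12263) = -4785 - (403*(4070/8111) - 16/12263) = -4785 - (1640210/8111 - 16/12263) = -4785 - 1*20113765454/99465193 = -4785 - 20113765454/99465193 = -496054713959/99465193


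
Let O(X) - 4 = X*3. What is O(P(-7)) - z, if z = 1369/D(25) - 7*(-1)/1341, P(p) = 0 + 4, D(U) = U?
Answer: -1299604/33525 ≈ -38.765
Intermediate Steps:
P(p) = 4
z = 1836004/33525 (z = 1369/25 - 7*(-1)/1341 = 1369*(1/25) + 7*(1/1341) = 1369/25 + 7/1341 = 1836004/33525 ≈ 54.765)
O(X) = 4 + 3*X (O(X) = 4 + X*3 = 4 + 3*X)
O(P(-7)) - z = (4 + 3*4) - 1*1836004/33525 = (4 + 12) - 1836004/33525 = 16 - 1836004/33525 = -1299604/33525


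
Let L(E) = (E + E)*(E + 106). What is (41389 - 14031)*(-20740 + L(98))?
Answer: 526477352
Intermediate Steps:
L(E) = 2*E*(106 + E) (L(E) = (2*E)*(106 + E) = 2*E*(106 + E))
(41389 - 14031)*(-20740 + L(98)) = (41389 - 14031)*(-20740 + 2*98*(106 + 98)) = 27358*(-20740 + 2*98*204) = 27358*(-20740 + 39984) = 27358*19244 = 526477352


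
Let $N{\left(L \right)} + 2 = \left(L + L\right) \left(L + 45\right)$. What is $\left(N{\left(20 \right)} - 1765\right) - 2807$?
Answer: $-1974$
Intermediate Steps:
$N{\left(L \right)} = -2 + 2 L \left(45 + L\right)$ ($N{\left(L \right)} = -2 + \left(L + L\right) \left(L + 45\right) = -2 + 2 L \left(45 + L\right)$)
$\left(N{\left(20 \right)} - 1765\right) - 2807 = \left(\left(-2 + 2 \cdot 20^{2} + 90 \cdot 20\right) - 1765\right) - 2807 = \left(\left(-2 + 2 \cdot 400 + 1800\right) - 1765\right) - 2807 = \left(\left(-2 + 800 + 1800\right) - 1765\right) - 2807 = \left(2598 - 1765\right) - 2807 = 833 - 2807 = -1974$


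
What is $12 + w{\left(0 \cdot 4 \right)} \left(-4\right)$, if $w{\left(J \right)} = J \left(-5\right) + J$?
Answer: $12$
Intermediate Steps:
$w{\left(J \right)} = - 4 J$ ($w{\left(J \right)} = - 5 J + J = - 4 J$)
$12 + w{\left(0 \cdot 4 \right)} \left(-4\right) = 12 + - 4 \cdot 0 \cdot 4 \left(-4\right) = 12 + \left(-4\right) 0 \left(-4\right) = 12 + 0 \left(-4\right) = 12 + 0 = 12$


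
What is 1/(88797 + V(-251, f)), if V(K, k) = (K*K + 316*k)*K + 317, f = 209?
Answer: -1/32301181 ≈ -3.0959e-8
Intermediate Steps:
V(K, k) = 317 + K*(K**2 + 316*k) (V(K, k) = (K**2 + 316*k)*K + 317 = K*(K**2 + 316*k) + 317 = 317 + K*(K**2 + 316*k))
1/(88797 + V(-251, f)) = 1/(88797 + (317 + (-251)**3 + 316*(-251)*209)) = 1/(88797 + (317 - 15813251 - 16577044)) = 1/(88797 - 32389978) = 1/(-32301181) = -1/32301181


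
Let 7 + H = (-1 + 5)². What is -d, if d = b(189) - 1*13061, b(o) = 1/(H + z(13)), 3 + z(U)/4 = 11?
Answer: 535500/41 ≈ 13061.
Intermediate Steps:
z(U) = 32 (z(U) = -12 + 4*11 = -12 + 44 = 32)
H = 9 (H = -7 + (-1 + 5)² = -7 + 4² = -7 + 16 = 9)
b(o) = 1/41 (b(o) = 1/(9 + 32) = 1/41)
d = -535500/41 (d = 1/41 - 1*13061 = 1/41 - 13061 = -535500/41 ≈ -13061.)
-d = -1*(-535500/41) = 535500/41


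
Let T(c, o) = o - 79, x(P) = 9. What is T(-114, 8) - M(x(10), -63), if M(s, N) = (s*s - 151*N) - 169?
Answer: -9496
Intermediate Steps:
M(s, N) = -169 + s**2 - 151*N (M(s, N) = (s**2 - 151*N) - 169 = -169 + s**2 - 151*N)
T(c, o) = -79 + o
T(-114, 8) - M(x(10), -63) = (-79 + 8) - (-169 + 9**2 - 151*(-63)) = -71 - (-169 + 81 + 9513) = -71 - 1*9425 = -71 - 9425 = -9496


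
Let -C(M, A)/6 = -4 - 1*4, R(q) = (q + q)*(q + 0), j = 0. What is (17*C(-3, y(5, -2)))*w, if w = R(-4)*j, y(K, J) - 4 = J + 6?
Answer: 0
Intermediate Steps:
y(K, J) = 10 + J (y(K, J) = 4 + (J + 6) = 4 + (6 + J) = 10 + J)
R(q) = 2*q² (R(q) = (2*q)*q = 2*q²)
C(M, A) = 48 (C(M, A) = -6*(-4 - 1*4) = -6*(-4 - 4) = -6*(-8) = 48)
w = 0 (w = (2*(-4)²)*0 = (2*16)*0 = 32*0 = 0)
(17*C(-3, y(5, -2)))*w = (17*48)*0 = 816*0 = 0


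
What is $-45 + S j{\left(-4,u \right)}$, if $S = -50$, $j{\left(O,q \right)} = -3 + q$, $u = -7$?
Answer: $455$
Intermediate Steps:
$-45 + S j{\left(-4,u \right)} = -45 - 50 \left(-3 - 7\right) = -45 - -500 = -45 + 500 = 455$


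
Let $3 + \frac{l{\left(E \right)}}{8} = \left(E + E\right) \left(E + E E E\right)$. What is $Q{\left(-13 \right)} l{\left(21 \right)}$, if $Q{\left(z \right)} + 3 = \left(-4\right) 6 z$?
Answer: $963686952$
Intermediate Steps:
$l{\left(E \right)} = -24 + 16 E \left(E + E^{3}\right)$ ($l{\left(E \right)} = -24 + 8 \left(E + E\right) \left(E + E E E\right) = -24 + 8 \cdot 2 E \left(E + E^{2} E\right) = -24 + 8 \cdot 2 E \left(E + E^{3}\right) = -24 + 16 E \left(E + E^{3}\right)$)
$Q{\left(z \right)} = -3 - 24 z$ ($Q{\left(z \right)} = -3 + \left(-4\right) 6 z = -3 - 24 z$)
$Q{\left(-13 \right)} l{\left(21 \right)} = \left(-3 - -312\right) \left(-24 + 16 \cdot 21^{2} + 16 \cdot 21^{4}\right) = \left(-3 + 312\right) \left(-24 + 16 \cdot 441 + 16 \cdot 194481\right) = 309 \left(-24 + 7056 + 3111696\right) = 309 \cdot 3118728 = 963686952$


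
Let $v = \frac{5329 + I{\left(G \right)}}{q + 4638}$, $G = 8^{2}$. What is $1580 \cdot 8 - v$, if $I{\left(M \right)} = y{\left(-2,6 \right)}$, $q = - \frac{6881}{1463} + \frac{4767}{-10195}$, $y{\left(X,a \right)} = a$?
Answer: $\frac{124763428015355}{9871423702} \approx 12639.0$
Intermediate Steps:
$q = - \frac{11017988}{2130755}$ ($q = \left(-6881\right) \frac{1}{1463} + 4767 \left(- \frac{1}{10195}\right) = - \frac{983}{209} - \frac{4767}{10195} = - \frac{11017988}{2130755} \approx -5.1709$)
$G = 64$
$I{\left(M \right)} = 6$
$v = \frac{11367577925}{9871423702}$ ($v = \frac{5329 + 6}{- \frac{11017988}{2130755} + 4638} = \frac{5335}{\frac{9871423702}{2130755}} = 5335 \cdot \frac{2130755}{9871423702} = \frac{11367577925}{9871423702} \approx 1.1516$)
$1580 \cdot 8 - v = 1580 \cdot 8 - \frac{11367577925}{9871423702} = 12640 - \frac{11367577925}{9871423702} = \frac{124763428015355}{9871423702}$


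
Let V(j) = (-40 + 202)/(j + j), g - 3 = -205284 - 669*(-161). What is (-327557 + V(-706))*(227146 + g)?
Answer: -14982338611201/353 ≈ -4.2443e+10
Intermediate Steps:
g = -97572 (g = 3 + (-205284 - 669*(-161)) = 3 + (-205284 - 1*(-107709)) = 3 + (-205284 + 107709) = 3 - 97575 = -97572)
V(j) = 81/j (V(j) = 162/((2*j)) = 162*(1/(2*j)) = 81/j)
(-327557 + V(-706))*(227146 + g) = (-327557 + 81/(-706))*(227146 - 97572) = (-327557 + 81*(-1/706))*129574 = (-327557 - 81/706)*129574 = -231255323/706*129574 = -14982338611201/353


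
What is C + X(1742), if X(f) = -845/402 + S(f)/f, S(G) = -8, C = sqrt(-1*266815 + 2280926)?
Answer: -11009/5226 + sqrt(2014111) ≈ 1417.1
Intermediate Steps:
C = sqrt(2014111) (C = sqrt(-266815 + 2280926) = sqrt(2014111) ≈ 1419.2)
X(f) = -845/402 - 8/f
C + X(1742) = sqrt(2014111) + (-845/402 - 8/1742) = sqrt(2014111) + (-845/402 - 8*1/1742) = sqrt(2014111) + (-845/402 - 4/871) = sqrt(2014111) - 11009/5226 = -11009/5226 + sqrt(2014111)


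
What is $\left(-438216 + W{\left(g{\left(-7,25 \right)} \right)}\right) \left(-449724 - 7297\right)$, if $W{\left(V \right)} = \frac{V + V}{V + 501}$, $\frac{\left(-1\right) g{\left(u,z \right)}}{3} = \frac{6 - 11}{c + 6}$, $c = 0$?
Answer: $\frac{201675827367542}{1007} \approx 2.0027 \cdot 10^{11}$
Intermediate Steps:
$g{\left(u,z \right)} = \frac{5}{2}$ ($g{\left(u,z \right)} = - 3 \frac{6 - 11}{0 + 6} = - 3 \left(- \frac{5}{6}\right) = - 3 \left(\left(-5\right) \frac{1}{6}\right) = \left(-3\right) \left(- \frac{5}{6}\right) = \frac{5}{2}$)
$W{\left(V \right)} = \frac{2 V}{501 + V}$
$\left(-438216 + W{\left(g{\left(-7,25 \right)} \right)}\right) \left(-449724 - 7297\right) = \left(-438216 + 2 \cdot \frac{5}{2} \frac{1}{501 + \frac{5}{2}}\right) \left(-449724 - 7297\right) = \left(-438216 + 2 \cdot \frac{5}{2} \frac{1}{\frac{1007}{2}}\right) \left(-457021\right) = \left(-438216 + 2 \cdot \frac{5}{2} \cdot \frac{2}{1007}\right) \left(-457021\right) = \left(-438216 + \frac{10}{1007}\right) \left(-457021\right) = \left(- \frac{441283502}{1007}\right) \left(-457021\right) = \frac{201675827367542}{1007}$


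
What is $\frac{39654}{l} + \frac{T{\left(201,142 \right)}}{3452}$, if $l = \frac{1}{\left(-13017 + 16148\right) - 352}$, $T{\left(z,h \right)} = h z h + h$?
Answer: $\frac{190204578869}{1726} \approx 1.102 \cdot 10^{8}$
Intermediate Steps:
$T{\left(z,h \right)} = h + z h^{2}$ ($T{\left(z,h \right)} = z h^{2} + h = h + z h^{2}$)
$l = \frac{1}{2779}$ ($l = \frac{1}{3131 - 352} = \frac{1}{2779} \approx 0.00035984$)
$\frac{39654}{l} + \frac{T{\left(201,142 \right)}}{3452} = 39654 \frac{1}{\frac{1}{2779}} + \frac{142 \left(1 + 142 \cdot 201\right)}{3452} = 39654 \cdot 2779 + 142 \left(1 + 28542\right) \frac{1}{3452} = 110198466 + 142 \cdot 28543 \cdot \frac{1}{3452} = 110198466 + 4053106 \cdot \frac{1}{3452} = 110198466 + \frac{2026553}{1726} = \frac{190204578869}{1726}$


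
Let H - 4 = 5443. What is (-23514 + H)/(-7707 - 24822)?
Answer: 2581/4647 ≈ 0.55541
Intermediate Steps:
H = 5447 (H = 4 + 5443 = 5447)
(-23514 + H)/(-7707 - 24822) = (-23514 + 5447)/(-7707 - 24822) = -18067/(-32529) = -18067*(-1/32529) = 2581/4647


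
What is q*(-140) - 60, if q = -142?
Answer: 19820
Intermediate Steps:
q*(-140) - 60 = -142*(-140) - 60 = 19880 - 60 = 19820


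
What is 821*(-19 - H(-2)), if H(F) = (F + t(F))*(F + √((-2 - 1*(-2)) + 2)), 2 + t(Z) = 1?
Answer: -20525 + 2463*√2 ≈ -17042.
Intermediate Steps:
t(Z) = -1 (t(Z) = -2 + 1 = -1)
H(F) = (-1 + F)*(F + √2) (H(F) = (F - 1)*(F + √((-2 - 1*(-2)) + 2)) = (-1 + F)*(F + √((-2 + 2) + 2)) = (-1 + F)*(F + √(0 + 2)) = (-1 + F)*(F + √2))
821*(-19 - H(-2)) = 821*(-19 - ((-2)² - 1*(-2) - √2 - 2*√2)) = 821*(-19 - (4 + 2 - √2 - 2*√2)) = 821*(-19 - (6 - 3*√2)) = 821*(-19 + (-6 + 3*√2)) = 821*(-25 + 3*√2) = -20525 + 2463*√2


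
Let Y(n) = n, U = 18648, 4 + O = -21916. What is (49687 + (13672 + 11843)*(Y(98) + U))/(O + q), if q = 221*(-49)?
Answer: -478353877/32749 ≈ -14607.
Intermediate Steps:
O = -21920 (O = -4 - 21916 = -21920)
q = -10829
(49687 + (13672 + 11843)*(Y(98) + U))/(O + q) = (49687 + (13672 + 11843)*(98 + 18648))/(-21920 - 10829) = (49687 + 25515*18746)/(-32749) = (49687 + 478304190)*(-1/32749) = 478353877*(-1/32749) = -478353877/32749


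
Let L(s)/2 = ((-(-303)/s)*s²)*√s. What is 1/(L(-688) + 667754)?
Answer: 333877/60020108973554 + 416928*I*√43/30010054486777 ≈ 5.5628e-9 + 9.1102e-8*I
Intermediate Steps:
L(s) = 606*s^(3/2) (L(s) = 2*(((-(-303)/s)*s²)*√s) = 2*(((303/s)*s²)*√s) = 2*((303*s)*√s) = 2*(303*s^(3/2)) = 606*s^(3/2))
1/(L(-688) + 667754) = 1/(606*(-688)^(3/2) + 667754) = 1/(606*(-2752*I*√43) + 667754) = 1/(-1667712*I*√43 + 667754) = 1/(667754 - 1667712*I*√43)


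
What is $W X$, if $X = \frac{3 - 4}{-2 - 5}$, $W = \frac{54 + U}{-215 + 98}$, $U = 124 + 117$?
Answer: $- \frac{295}{819} \approx -0.3602$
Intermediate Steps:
$U = 241$
$W = - \frac{295}{117}$ ($W = \frac{54 + 241}{-215 + 98} = \frac{295}{-117} = 295 \left(- \frac{1}{117}\right) = - \frac{295}{117} \approx -2.5214$)
$X = \frac{1}{7}$ ($X = - \frac{1}{-7} = \left(-1\right) \left(- \frac{1}{7}\right) = \frac{1}{7} \approx 0.14286$)
$W X = \left(- \frac{295}{117}\right) \frac{1}{7} = - \frac{295}{819}$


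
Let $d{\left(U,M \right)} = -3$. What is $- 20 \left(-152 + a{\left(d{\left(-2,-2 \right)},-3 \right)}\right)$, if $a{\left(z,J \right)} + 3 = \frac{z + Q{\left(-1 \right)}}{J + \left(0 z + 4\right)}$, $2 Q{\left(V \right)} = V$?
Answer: $3170$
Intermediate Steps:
$Q{\left(V \right)} = \frac{V}{2}$
$a{\left(z,J \right)} = -3 + \frac{- \frac{1}{2} + z}{4 + J}$ ($a{\left(z,J \right)} = -3 + \frac{z + \frac{1}{2} \left(-1\right)}{J + \left(0 z + 4\right)} = -3 + \frac{z - \frac{1}{2}}{J + \left(0 + 4\right)} = -3 + \frac{- \frac{1}{2} + z}{J + 4} = -3 + \frac{- \frac{1}{2} + z}{4 + J}$)
$- 20 \left(-152 + a{\left(d{\left(-2,-2 \right)},-3 \right)}\right) = - 20 \left(-152 + \frac{- \frac{25}{2} - 3 - -9}{4 - 3}\right) = - 20 \left(-152 + \frac{- \frac{25}{2} - 3 + 9}{1}\right) = - 20 \left(-152 + 1 \left(- \frac{13}{2}\right)\right) = - 20 \left(-152 - \frac{13}{2}\right) = \left(-20\right) \left(- \frac{317}{2}\right) = 3170$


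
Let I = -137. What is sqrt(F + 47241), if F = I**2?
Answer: sqrt(66010) ≈ 256.92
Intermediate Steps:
F = 18769 (F = (-137)**2 = 18769)
sqrt(F + 47241) = sqrt(18769 + 47241) = sqrt(66010)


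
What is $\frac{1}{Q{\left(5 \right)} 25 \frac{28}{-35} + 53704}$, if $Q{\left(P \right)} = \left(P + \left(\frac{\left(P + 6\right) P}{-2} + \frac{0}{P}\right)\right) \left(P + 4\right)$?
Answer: $\frac{1}{57754} \approx 1.7315 \cdot 10^{-5}$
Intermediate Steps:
$Q{\left(P \right)} = \left(4 + P\right) \left(P - \frac{P \left(6 + P\right)}{2}\right)$ ($Q{\left(P \right)} = \left(P + \left(\left(6 + P\right) P \left(- \frac{1}{2}\right) + 0\right)\right) \left(4 + P\right) = \left(P + \left(P \left(6 + P\right) \left(- \frac{1}{2}\right) + 0\right)\right) \left(4 + P\right) = \left(P + \left(- \frac{P \left(6 + P\right)}{2} + 0\right)\right) \left(4 + P\right) = \left(P - \frac{P \left(6 + P\right)}{2}\right) \left(4 + P\right) = \left(4 + P\right) \left(P - \frac{P \left(6 + P\right)}{2}\right)$)
$\frac{1}{Q{\left(5 \right)} 25 \frac{28}{-35} + 53704} = \frac{1}{\left(- \frac{1}{2}\right) 5 \left(16 + 5^{2} + 8 \cdot 5\right) 25 \frac{28}{-35} + 53704} = \frac{1}{\left(- \frac{1}{2}\right) 5 \left(16 + 25 + 40\right) 25 \cdot 28 \left(- \frac{1}{35}\right) + 53704} = \frac{1}{\left(- \frac{1}{2}\right) 5 \cdot 81 \cdot 25 \left(- \frac{4}{5}\right) + 53704} = \frac{1}{\left(- \frac{405}{2}\right) 25 \left(- \frac{4}{5}\right) + 53704} = \frac{1}{\left(- \frac{10125}{2}\right) \left(- \frac{4}{5}\right) + 53704} = \frac{1}{4050 + 53704} = \frac{1}{57754}$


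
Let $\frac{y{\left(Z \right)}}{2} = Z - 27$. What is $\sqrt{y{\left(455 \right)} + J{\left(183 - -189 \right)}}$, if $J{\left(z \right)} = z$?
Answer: $2 \sqrt{307} \approx 35.043$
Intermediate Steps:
$y{\left(Z \right)} = -54 + 2 Z$ ($y{\left(Z \right)} = 2 \left(Z - 27\right) = 2 \left(-27 + Z\right) = -54 + 2 Z$)
$\sqrt{y{\left(455 \right)} + J{\left(183 - -189 \right)}} = \sqrt{\left(-54 + 2 \cdot 455\right) + \left(183 - -189\right)} = \sqrt{\left(-54 + 910\right) + \left(183 + 189\right)} = \sqrt{856 + 372} = \sqrt{1228} = 2 \sqrt{307}$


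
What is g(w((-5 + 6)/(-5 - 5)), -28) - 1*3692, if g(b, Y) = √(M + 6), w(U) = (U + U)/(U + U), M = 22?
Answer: -3692 + 2*√7 ≈ -3686.7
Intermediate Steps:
w(U) = 1 (w(U) = (2*U)/((2*U)) = (2*U)*(1/(2*U)) = 1)
g(b, Y) = 2*√7 (g(b, Y) = √(22 + 6) = √28 = 2*√7)
g(w((-5 + 6)/(-5 - 5)), -28) - 1*3692 = 2*√7 - 1*3692 = 2*√7 - 3692 = -3692 + 2*√7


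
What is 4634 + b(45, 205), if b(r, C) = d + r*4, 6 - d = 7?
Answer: 4813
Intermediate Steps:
d = -1 (d = 6 - 1*7 = 6 - 7 = -1)
b(r, C) = -1 + 4*r (b(r, C) = -1 + r*4 = -1 + 4*r)
4634 + b(45, 205) = 4634 + (-1 + 4*45) = 4634 + (-1 + 180) = 4634 + 179 = 4813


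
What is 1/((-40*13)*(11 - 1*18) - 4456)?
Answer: -1/816 ≈ -0.0012255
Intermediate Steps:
1/((-40*13)*(11 - 1*18) - 4456) = 1/(-520*(11 - 18) - 4456) = 1/(-520*(-7) - 4456) = 1/(3640 - 4456) = 1/(-816) = -1/816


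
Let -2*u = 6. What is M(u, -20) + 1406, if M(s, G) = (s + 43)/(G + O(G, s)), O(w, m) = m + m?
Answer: 18258/13 ≈ 1404.5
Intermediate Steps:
O(w, m) = 2*m
u = -3 (u = -½*6 = -3)
M(s, G) = (43 + s)/(G + 2*s) (M(s, G) = (s + 43)/(G + 2*s) = (43 + s)/(G + 2*s))
M(u, -20) + 1406 = (43 - 3)/(-20 + 2*(-3)) + 1406 = 40/(-20 - 6) + 1406 = 40/(-26) + 1406 = -1/26*40 + 1406 = -20/13 + 1406 = 18258/13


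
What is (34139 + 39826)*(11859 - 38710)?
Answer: -1986034215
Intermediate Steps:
(34139 + 39826)*(11859 - 38710) = 73965*(-26851) = -1986034215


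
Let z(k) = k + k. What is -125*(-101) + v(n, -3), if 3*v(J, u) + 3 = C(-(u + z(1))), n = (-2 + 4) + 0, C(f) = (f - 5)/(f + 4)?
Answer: 189356/15 ≈ 12624.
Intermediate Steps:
z(k) = 2*k
C(f) = (-5 + f)/(4 + f)
n = 2 (n = 2 + 0 = 2)
v(J, u) = -1 + (-7 - u)/(3*(2 - u)) (v(J, u) = -1 + ((-5 - (u + 2*1))/(4 - (u + 2*1)))/3 = -1 + ((-5 - (u + 2))/(4 - (u + 2)))/3 = -1 + ((-5 - (2 + u))/(4 - (2 + u)))/3 = -1 + ((-5 + (-2 - u))/(4 + (-2 - u)))/3 = -1 + ((-7 - u)/(2 - u))/3 = -1 + (-7 - u)/(3*(2 - u)))
-125*(-101) + v(n, -3) = -125*(-101) + (13 - 2*(-3))/(3*(-2 - 3)) = 12625 + (⅓)*(13 + 6)/(-5) = 12625 + (⅓)*(-⅕)*19 = 12625 - 19/15 = 189356/15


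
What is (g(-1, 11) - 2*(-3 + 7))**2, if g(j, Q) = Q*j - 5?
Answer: 576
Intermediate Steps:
g(j, Q) = -5 + Q*j
(g(-1, 11) - 2*(-3 + 7))**2 = ((-5 + 11*(-1)) - 2*(-3 + 7))**2 = ((-5 - 11) - 2*4)**2 = (-16 - 8)**2 = (-24)**2 = 576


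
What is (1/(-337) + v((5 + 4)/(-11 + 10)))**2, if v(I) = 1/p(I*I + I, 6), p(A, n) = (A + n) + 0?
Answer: 67081/690953796 ≈ 9.7085e-5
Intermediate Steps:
p(A, n) = A + n
v(I) = 1/(6 + I + I**2) (v(I) = 1/((I*I + I) + 6) = 1/((I**2 + I) + 6) = 1/((I + I**2) + 6) = 1/(6 + I + I**2))
(1/(-337) + v((5 + 4)/(-11 + 10)))**2 = (1/(-337) + 1/(6 + ((5 + 4)/(-11 + 10))*(1 + (5 + 4)/(-11 + 10))))**2 = (-1/337 + 1/(6 + (9/(-1))*(1 + 9/(-1))))**2 = (-1/337 + 1/(6 + (9*(-1))*(1 + 9*(-1))))**2 = (-1/337 + 1/(6 - 9*(1 - 9)))**2 = (-1/337 + 1/(6 - 9*(-8)))**2 = (-1/337 + 1/(6 + 72))**2 = (-1/337 + 1/78)**2 = (259/26286)**2 = 67081/690953796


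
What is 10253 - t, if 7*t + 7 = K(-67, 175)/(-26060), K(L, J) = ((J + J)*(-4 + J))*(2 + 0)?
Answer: 13361817/1303 ≈ 10255.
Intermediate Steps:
K(L, J) = 4*J*(-4 + J) (K(L, J) = ((2*J)*(-4 + J))*2 = (2*J*(-4 + J))*2 = 4*J*(-4 + J))
t = -2158/1303 (t = -1 + ((4*175*(-4 + 175))/(-26060))/7 = -1 + ((4*175*171)*(-1/26060))/7 = -1 + (119700*(-1/26060))/7 = -1 + (⅐)*(-5985/1303) = -1 - 855/1303 = -2158/1303 ≈ -1.6562)
10253 - t = 10253 - 1*(-2158/1303) = 10253 + 2158/1303 = 13361817/1303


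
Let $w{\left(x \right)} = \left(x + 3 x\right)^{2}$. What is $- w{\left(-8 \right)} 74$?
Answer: $-75776$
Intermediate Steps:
$w{\left(x \right)} = 16 x^{2}$ ($w{\left(x \right)} = \left(4 x\right)^{2} = 16 x^{2}$)
$- w{\left(-8 \right)} 74 = - 16 \left(-8\right)^{2} \cdot 74 = - 16 \cdot 64 \cdot 74 = \left(-1\right) 1024 \cdot 74 = \left(-1024\right) 74 = -75776$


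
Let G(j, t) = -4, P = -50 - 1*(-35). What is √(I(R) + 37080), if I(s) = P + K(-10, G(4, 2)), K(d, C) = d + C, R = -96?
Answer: √37051 ≈ 192.49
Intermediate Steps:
P = -15 (P = -50 + 35 = -15)
K(d, C) = C + d
I(s) = -29 (I(s) = -15 + (-4 - 10) = -15 - 14 = -29)
√(I(R) + 37080) = √(-29 + 37080) = √37051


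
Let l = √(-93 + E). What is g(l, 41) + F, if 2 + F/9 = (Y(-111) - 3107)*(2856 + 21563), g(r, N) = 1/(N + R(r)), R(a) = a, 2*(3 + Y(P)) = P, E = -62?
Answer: (-1391370237*√155 + 57046179715*I)/(2*(√155 - 41*I)) ≈ -6.9569e+8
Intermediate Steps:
Y(P) = -3 + P/2
l = I*√155 (l = √(-93 - 62) = √(-155) = I*√155 ≈ 12.45*I)
g(r, N) = 1/(N + r)
F = -1391370237/2 (F = -18 + 9*(((-3 + (½)*(-111)) - 3107)*(2856 + 21563)) = -18 + 9*(((-3 - 111/2) - 3107)*24419) = -18 + 9*((-117/2 - 3107)*24419) = -18 + 9*(-6331/2*24419) = -18 + 9*(-154596689/2) = -18 - 1391370201/2 = -1391370237/2 ≈ -6.9569e+8)
g(l, 41) + F = 1/(41 + I*√155) - 1391370237/2 = -1391370237/2 + 1/(41 + I*√155)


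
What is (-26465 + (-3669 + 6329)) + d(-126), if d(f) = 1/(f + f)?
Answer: -5998861/252 ≈ -23805.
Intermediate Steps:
d(f) = 1/(2*f)
(-26465 + (-3669 + 6329)) + d(-126) = (-26465 + (-3669 + 6329)) + (1/2)/(-126) = (-26465 + 2660) + (1/2)*(-1/126) = -23805 - 1/252 = -5998861/252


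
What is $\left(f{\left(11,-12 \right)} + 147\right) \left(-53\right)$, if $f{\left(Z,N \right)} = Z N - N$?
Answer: $-1431$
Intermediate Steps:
$f{\left(Z,N \right)} = - N + N Z$ ($f{\left(Z,N \right)} = N Z - N = - N + N Z$)
$\left(f{\left(11,-12 \right)} + 147\right) \left(-53\right) = \left(- 12 \left(-1 + 11\right) + 147\right) \left(-53\right) = \left(\left(-12\right) 10 + 147\right) \left(-53\right) = \left(-120 + 147\right) \left(-53\right) = 27 \left(-53\right) = -1431$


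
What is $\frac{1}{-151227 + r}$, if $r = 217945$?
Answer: $\frac{1}{66718} \approx 1.4988 \cdot 10^{-5}$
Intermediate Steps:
$\frac{1}{-151227 + r} = \frac{1}{-151227 + 217945} = \frac{1}{66718}$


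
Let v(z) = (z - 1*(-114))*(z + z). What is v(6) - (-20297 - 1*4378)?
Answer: 26115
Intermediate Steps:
v(z) = 2*z*(114 + z) (v(z) = (z + 114)*(2*z) = (114 + z)*(2*z) = 2*z*(114 + z))
v(6) - (-20297 - 1*4378) = 2*6*(114 + 6) - (-20297 - 1*4378) = 2*6*120 - (-20297 - 4378) = 1440 - 1*(-24675) = 1440 + 24675 = 26115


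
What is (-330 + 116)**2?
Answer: 45796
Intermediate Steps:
(-330 + 116)**2 = (-214)**2 = 45796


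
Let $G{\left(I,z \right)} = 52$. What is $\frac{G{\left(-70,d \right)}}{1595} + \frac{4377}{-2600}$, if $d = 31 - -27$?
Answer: $- \frac{1369223}{829400} \approx -1.6509$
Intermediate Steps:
$d = 58$ ($d = 31 + 27 = 58$)
$\frac{G{\left(-70,d \right)}}{1595} + \frac{4377}{-2600} = \frac{52}{1595} + \frac{4377}{-2600} = 52 \cdot \frac{1}{1595} + 4377 \left(- \frac{1}{2600}\right) = \frac{52}{1595} - \frac{4377}{2600} = - \frac{1369223}{829400}$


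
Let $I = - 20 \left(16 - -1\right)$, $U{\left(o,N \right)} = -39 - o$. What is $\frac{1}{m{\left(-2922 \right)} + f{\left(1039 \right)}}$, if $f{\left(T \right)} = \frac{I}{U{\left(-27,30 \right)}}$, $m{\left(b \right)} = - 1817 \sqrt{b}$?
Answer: $\frac{255}{86822564947} + \frac{16353 i \sqrt{2922}}{86822564947} \approx 2.937 \cdot 10^{-9} + 1.0181 \cdot 10^{-5} i$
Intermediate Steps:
$I = -340$ ($I = - 20 \left(16 + 1\right) = \left(-20\right) 17 = -340$)
$f{\left(T \right)} = \frac{85}{3}$ ($f{\left(T \right)} = - \frac{340}{-39 - -27} = - \frac{340}{-39 + 27} = - \frac{340}{-12} = \left(-340\right) \left(- \frac{1}{12}\right) = \frac{85}{3}$)
$\frac{1}{m{\left(-2922 \right)} + f{\left(1039 \right)}} = \frac{1}{- 1817 \sqrt{-2922} + \frac{85}{3}} = \frac{1}{- 1817 i \sqrt{2922} + \frac{85}{3}} = \frac{1}{\frac{85}{3} - 1817 i \sqrt{2922}}$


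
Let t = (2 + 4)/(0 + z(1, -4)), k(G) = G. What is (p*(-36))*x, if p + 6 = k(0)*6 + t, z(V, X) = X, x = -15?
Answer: -4050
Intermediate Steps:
t = -3/2 (t = (2 + 4)/(0 - 4) = 6/(-4) = 6*(-¼) = -3/2 ≈ -1.5000)
p = -15/2 (p = -6 + (0*6 - 3/2) = -6 + (0 - 3/2) = -6 - 3/2 = -15/2 ≈ -7.5000)
(p*(-36))*x = -15/2*(-36)*(-15) = 270*(-15) = -4050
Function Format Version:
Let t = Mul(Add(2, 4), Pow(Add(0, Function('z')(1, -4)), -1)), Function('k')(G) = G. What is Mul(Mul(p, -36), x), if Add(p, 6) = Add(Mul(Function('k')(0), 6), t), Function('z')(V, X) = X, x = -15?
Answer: -4050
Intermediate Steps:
t = Rational(-3, 2) (t = Mul(Add(2, 4), Pow(Add(0, -4), -1)) = Mul(6, Pow(-4, -1)) = Mul(6, Rational(-1, 4)) = Rational(-3, 2) ≈ -1.5000)
p = Rational(-15, 2) (p = Add(-6, Add(Mul(0, 6), Rational(-3, 2))) = Add(-6, Add(0, Rational(-3, 2))) = Add(-6, Rational(-3, 2)) = Rational(-15, 2) ≈ -7.5000)
Mul(Mul(p, -36), x) = Mul(Mul(Rational(-15, 2), -36), -15) = Mul(270, -15) = -4050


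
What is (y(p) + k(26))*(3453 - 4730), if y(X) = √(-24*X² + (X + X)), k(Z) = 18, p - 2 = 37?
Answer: -22986 - 1277*I*√36426 ≈ -22986.0 - 2.4372e+5*I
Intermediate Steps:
p = 39 (p = 2 + 37 = 39)
y(X) = √(-24*X² + 2*X)
(y(p) + k(26))*(3453 - 4730) = (√2*√(39*(1 - 12*39)) + 18)*(3453 - 4730) = (√2*√(39*(1 - 468)) + 18)*(-1277) = (√2*√(39*(-467)) + 18)*(-1277) = (√2*√(-18213) + 18)*(-1277) = (√2*(I*√18213) + 18)*(-1277) = (I*√36426 + 18)*(-1277) = (18 + I*√36426)*(-1277) = -22986 - 1277*I*√36426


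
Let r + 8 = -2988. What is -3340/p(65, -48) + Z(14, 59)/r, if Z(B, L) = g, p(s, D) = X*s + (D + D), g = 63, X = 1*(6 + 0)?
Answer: -716083/62916 ≈ -11.382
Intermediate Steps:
r = -2996 (r = -8 - 2988 = -2996)
X = 6 (X = 1*6 = 6)
p(s, D) = 2*D + 6*s (p(s, D) = 6*s + (D + D) = 6*s + 2*D = 2*D + 6*s)
Z(B, L) = 63
-3340/p(65, -48) + Z(14, 59)/r = -3340/(2*(-48) + 6*65) + 63/(-2996) = -3340/(-96 + 390) + 63*(-1/2996) = -3340/294 - 9/428 = -3340*1/294 - 9/428 = -1670/147 - 9/428 = -716083/62916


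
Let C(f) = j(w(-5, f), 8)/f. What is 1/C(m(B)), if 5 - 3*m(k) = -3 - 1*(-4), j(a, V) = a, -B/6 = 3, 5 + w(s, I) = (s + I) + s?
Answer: -4/41 ≈ -0.097561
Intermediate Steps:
w(s, I) = -5 + I + 2*s (w(s, I) = -5 + ((s + I) + s) = -5 + ((I + s) + s) = -5 + (I + 2*s) = -5 + I + 2*s)
B = -18 (B = -6*3 = -18)
m(k) = 4/3 (m(k) = 5/3 - (-3 - 1*(-4))/3 = 5/3 - (-3 + 4)/3 = 5/3 - ⅓*1 = 5/3 - ⅓ = 4/3)
C(f) = (-15 + f)/f (C(f) = (-5 + f + 2*(-5))/f = (-5 + f - 10)/f = (-15 + f)/f)
1/C(m(B)) = 1/((-15 + 4/3)/(4/3)) = 1/((¾)*(-41/3)) = 1/(-41/4) = -4/41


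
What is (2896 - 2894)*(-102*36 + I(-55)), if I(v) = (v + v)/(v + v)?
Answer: -7342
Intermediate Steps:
I(v) = 1 (I(v) = (2*v)/((2*v)) = (2*v)*(1/(2*v)) = 1)
(2896 - 2894)*(-102*36 + I(-55)) = (2896 - 2894)*(-102*36 + 1) = 2*(-3672 + 1) = 2*(-3671) = -7342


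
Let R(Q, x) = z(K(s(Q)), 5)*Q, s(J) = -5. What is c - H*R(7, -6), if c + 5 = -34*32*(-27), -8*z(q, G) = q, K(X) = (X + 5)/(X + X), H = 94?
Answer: 29371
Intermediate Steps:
K(X) = (5 + X)/(2*X) (K(X) = (5 + X)/((2*X)) = (5 + X)*(1/(2*X)) = (5 + X)/(2*X))
z(q, G) = -q/8
R(Q, x) = 0 (R(Q, x) = (-(5 - 5)/(16*(-5)))*Q = (-(-1)*0/(16*5))*Q = (-⅛*0)*Q = 0*Q = 0)
c = 29371 (c = -5 - 34*32*(-27) = -5 - 1088*(-27) = -5 + 29376 = 29371)
c - H*R(7, -6) = 29371 - 94*0 = 29371 - 1*0 = 29371 + 0 = 29371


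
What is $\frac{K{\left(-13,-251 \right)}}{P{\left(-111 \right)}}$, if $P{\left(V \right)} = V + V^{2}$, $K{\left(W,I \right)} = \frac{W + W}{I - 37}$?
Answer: $\frac{13}{1758240} \approx 7.3938 \cdot 10^{-6}$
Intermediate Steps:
$K{\left(W,I \right)} = \frac{2 W}{-37 + I}$
$\frac{K{\left(-13,-251 \right)}}{P{\left(-111 \right)}} = \frac{2 \left(-13\right) \frac{1}{-37 - 251}}{\left(-111\right) \left(1 - 111\right)} = \frac{2 \left(-13\right) \frac{1}{-288}}{\left(-111\right) \left(-110\right)} = \frac{2 \left(-13\right) \left(- \frac{1}{288}\right)}{12210} = \frac{13}{144} \cdot \frac{1}{12210} = \frac{13}{1758240}$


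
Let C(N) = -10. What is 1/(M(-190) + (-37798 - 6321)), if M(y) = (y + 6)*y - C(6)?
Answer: -1/9149 ≈ -0.00010930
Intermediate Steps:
M(y) = 10 + y*(6 + y) (M(y) = (y + 6)*y - 1*(-10) = (6 + y)*y + 10 = y*(6 + y) + 10 = 10 + y*(6 + y))
1/(M(-190) + (-37798 - 6321)) = 1/((10 + (-190)**2 + 6*(-190)) + (-37798 - 6321)) = 1/((10 + 36100 - 1140) - 44119) = 1/(34970 - 44119) = 1/(-9149) = -1/9149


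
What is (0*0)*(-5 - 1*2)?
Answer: 0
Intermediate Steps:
(0*0)*(-5 - 1*2) = 0*(-5 - 2) = 0*(-7) = 0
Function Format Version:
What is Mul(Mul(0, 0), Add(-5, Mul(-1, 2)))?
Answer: 0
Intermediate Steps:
Mul(Mul(0, 0), Add(-5, Mul(-1, 2))) = Mul(0, Add(-5, -2)) = Mul(0, -7) = 0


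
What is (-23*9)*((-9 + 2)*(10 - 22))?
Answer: -17388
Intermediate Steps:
(-23*9)*((-9 + 2)*(10 - 22)) = -(-1449)*(-12) = -207*84 = -17388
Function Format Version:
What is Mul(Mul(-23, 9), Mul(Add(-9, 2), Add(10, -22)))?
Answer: -17388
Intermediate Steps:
Mul(Mul(-23, 9), Mul(Add(-9, 2), Add(10, -22))) = Mul(-207, Mul(-7, -12)) = Mul(-207, 84) = -17388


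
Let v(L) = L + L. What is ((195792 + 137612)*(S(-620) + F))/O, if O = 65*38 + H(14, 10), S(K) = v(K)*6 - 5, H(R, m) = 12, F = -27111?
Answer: -338856136/73 ≈ -4.6419e+6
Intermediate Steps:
v(L) = 2*L
S(K) = -5 + 12*K (S(K) = (2*K)*6 - 5 = 12*K - 5 = -5 + 12*K)
O = 2482 (O = 65*38 + 12 = 2470 + 12 = 2482)
((195792 + 137612)*(S(-620) + F))/O = ((195792 + 137612)*((-5 + 12*(-620)) - 27111))/2482 = (333404*((-5 - 7440) - 27111))*(1/2482) = (333404*(-7445 - 27111))*(1/2482) = (333404*(-34556))*(1/2482) = -11521108624*1/2482 = -338856136/73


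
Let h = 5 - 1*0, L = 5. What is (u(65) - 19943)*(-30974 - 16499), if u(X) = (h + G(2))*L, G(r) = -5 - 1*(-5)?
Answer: 945567214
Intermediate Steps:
G(r) = 0 (G(r) = -5 + 5 = 0)
h = 5 (h = 5 + 0 = 5)
u(X) = 25 (u(X) = (5 + 0)*5 = 5*5 = 25)
(u(65) - 19943)*(-30974 - 16499) = (25 - 19943)*(-30974 - 16499) = -19918*(-47473) = 945567214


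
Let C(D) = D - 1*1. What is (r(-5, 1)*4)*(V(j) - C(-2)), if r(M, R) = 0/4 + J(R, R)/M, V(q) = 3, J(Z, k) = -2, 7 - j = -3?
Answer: 48/5 ≈ 9.6000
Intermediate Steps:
j = 10 (j = 7 - 1*(-3) = 7 + 3 = 10)
C(D) = -1 + D (C(D) = D - 1 = -1 + D)
r(M, R) = -2/M (r(M, R) = 0/4 - 2/M = 0*(¼) - 2/M = 0 - 2/M = -2/M)
(r(-5, 1)*4)*(V(j) - C(-2)) = (-2/(-5)*4)*(3 - (-1 - 2)) = (-2*(-⅕)*4)*(3 - 1*(-3)) = ((⅖)*4)*(3 + 3) = (8/5)*6 = 48/5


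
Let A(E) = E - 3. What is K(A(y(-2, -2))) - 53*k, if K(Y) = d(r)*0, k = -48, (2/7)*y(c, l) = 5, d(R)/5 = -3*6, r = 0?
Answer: 2544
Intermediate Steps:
d(R) = -90 (d(R) = 5*(-3*6) = 5*(-18) = -90)
y(c, l) = 35/2 (y(c, l) = (7/2)*5 = 35/2)
A(E) = -3 + E
K(Y) = 0 (K(Y) = -90*0 = 0)
K(A(y(-2, -2))) - 53*k = 0 - 53*(-48) = 0 + 2544 = 2544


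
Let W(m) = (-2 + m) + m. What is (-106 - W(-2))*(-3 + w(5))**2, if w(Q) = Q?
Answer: -400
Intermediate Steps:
W(m) = -2 + 2*m
(-106 - W(-2))*(-3 + w(5))**2 = (-106 - (-2 + 2*(-2)))*(-3 + 5)**2 = (-106 - (-2 - 4))*2**2 = (-106 - 1*(-6))*4 = (-106 + 6)*4 = -100*4 = -400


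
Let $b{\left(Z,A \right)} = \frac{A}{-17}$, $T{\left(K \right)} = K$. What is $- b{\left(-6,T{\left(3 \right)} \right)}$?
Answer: $\frac{3}{17} \approx 0.17647$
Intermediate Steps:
$b{\left(Z,A \right)} = - \frac{A}{17}$ ($b{\left(Z,A \right)} = A \left(- \frac{1}{17}\right) = - \frac{A}{17}$)
$- b{\left(-6,T{\left(3 \right)} \right)} = - \frac{\left(-1\right) 3}{17} = \left(-1\right) \left(- \frac{3}{17}\right) = \frac{3}{17}$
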